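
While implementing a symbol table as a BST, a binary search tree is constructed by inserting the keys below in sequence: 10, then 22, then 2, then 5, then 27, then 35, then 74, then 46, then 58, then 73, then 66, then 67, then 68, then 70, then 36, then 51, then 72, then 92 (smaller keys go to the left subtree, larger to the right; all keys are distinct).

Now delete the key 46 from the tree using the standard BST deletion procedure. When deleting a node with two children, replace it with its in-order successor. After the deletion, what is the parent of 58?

51

Insert 10: tree is empty, so 10 becomes the root.
Insert 22: 22 > 10 → go right. Place as right child of 10.
Insert 2: 2 < 10 → go left. Place as left child of 10.
Insert 5: 5 < 10 → go left; 5 > 2 → go right. Place as right child of 2.
Insert 27: 27 > 10 → go right; 27 > 22 → go right. Place as right child of 22.
Insert 35: 35 > 10 → go right; 35 > 22 → go right; 35 > 27 → go right. Place as right child of 27.
Insert 74: 74 > 10 → go right; 74 > 22 → go right; 74 > 27 → go right; 74 > 35 → go right. Place as right child of 35.
Insert 46: 46 > 10 → go right; 46 > 22 → go right; 46 > 27 → go right; 46 > 35 → go right; 46 < 74 → go left. Place as left child of 74.
Insert 58: 58 > 10 → go right; 58 > 22 → go right; 58 > 27 → go right; 58 > 35 → go right; 58 < 74 → go left; 58 > 46 → go right. Place as right child of 46.
Insert 73: 73 > 10 → go right; 73 > 22 → go right; 73 > 27 → go right; 73 > 35 → go right; 73 < 74 → go left; 73 > 46 → go right; 73 > 58 → go right. Place as right child of 58.
Insert 66: 66 > 10 → go right; 66 > 22 → go right; 66 > 27 → go right; 66 > 35 → go right; 66 < 74 → go left; 66 > 46 → go right; 66 > 58 → go right; 66 < 73 → go left. Place as left child of 73.
Insert 67: 67 > 10 → go right; 67 > 22 → go right; 67 > 27 → go right; 67 > 35 → go right; 67 < 74 → go left; 67 > 46 → go right; 67 > 58 → go right; 67 < 73 → go left; 67 > 66 → go right. Place as right child of 66.
Insert 68: 68 > 10 → go right; 68 > 22 → go right; 68 > 27 → go right; 68 > 35 → go right; 68 < 74 → go left; 68 > 46 → go right; 68 > 58 → go right; 68 < 73 → go left; 68 > 66 → go right; 68 > 67 → go right. Place as right child of 67.
Insert 70: 70 > 10 → go right; 70 > 22 → go right; 70 > 27 → go right; 70 > 35 → go right; 70 < 74 → go left; 70 > 46 → go right; 70 > 58 → go right; 70 < 73 → go left; 70 > 66 → go right; 70 > 67 → go right; 70 > 68 → go right. Place as right child of 68.
Insert 36: 36 > 10 → go right; 36 > 22 → go right; 36 > 27 → go right; 36 > 35 → go right; 36 < 74 → go left; 36 < 46 → go left. Place as left child of 46.
Insert 51: 51 > 10 → go right; 51 > 22 → go right; 51 > 27 → go right; 51 > 35 → go right; 51 < 74 → go left; 51 > 46 → go right; 51 < 58 → go left. Place as left child of 58.
Insert 72: 72 > 10 → go right; 72 > 22 → go right; 72 > 27 → go right; 72 > 35 → go right; 72 < 74 → go left; 72 > 46 → go right; 72 > 58 → go right; 72 < 73 → go left; 72 > 66 → go right; 72 > 67 → go right; 72 > 68 → go right; 72 > 70 → go right. Place as right child of 70.
Insert 92: 92 > 10 → go right; 92 > 22 → go right; 92 > 27 → go right; 92 > 35 → go right; 92 > 74 → go right. Place as right child of 74.

Delete 46 (two children — replace with in-order successor).
After deletion, 58's parent is 51.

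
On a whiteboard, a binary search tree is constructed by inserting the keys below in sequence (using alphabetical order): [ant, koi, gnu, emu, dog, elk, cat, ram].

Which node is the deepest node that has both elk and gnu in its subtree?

Insert ant: tree is empty, so ant becomes the root.
Insert koi: koi > ant → go right. Place as right child of ant.
Insert gnu: gnu > ant → go right; gnu < koi → go left. Place as left child of koi.
Insert emu: emu > ant → go right; emu < koi → go left; emu < gnu → go left. Place as left child of gnu.
Insert dog: dog > ant → go right; dog < koi → go left; dog < gnu → go left; dog < emu → go left. Place as left child of emu.
Insert elk: elk > ant → go right; elk < koi → go left; elk < gnu → go left; elk < emu → go left; elk > dog → go right. Place as right child of dog.
Insert cat: cat > ant → go right; cat < koi → go left; cat < gnu → go left; cat < emu → go left; cat < dog → go left. Place as left child of dog.
Insert ram: ram > ant → go right; ram > koi → go right. Place as right child of koi.

Path to elk: ant → koi → gnu → emu → dog → elk
Path to gnu: ant → koi → gnu
gnu lies on both paths and is an ancestor of the other node.

gnu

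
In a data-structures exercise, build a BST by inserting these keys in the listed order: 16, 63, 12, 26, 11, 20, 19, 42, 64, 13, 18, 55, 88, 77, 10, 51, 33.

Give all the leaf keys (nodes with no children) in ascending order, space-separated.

10 13 18 33 51 77

16: root
63: right child of 16 (depth 1)
12: left child of 16 (depth 1)
26: left child of 63 (depth 2)
11: left child of 12 (depth 2)
20: left child of 26 (depth 3)
19: left child of 20 (depth 4)
42: right child of 26 (depth 3)
64: right child of 63 (depth 2)
13: right child of 12 (depth 2)
18: left child of 19 (depth 5)
55: right child of 42 (depth 4)
88: right child of 64 (depth 3)
77: left child of 88 (depth 4)
10: left child of 11 (depth 3)
51: left child of 55 (depth 5)
33: left child of 42 (depth 4)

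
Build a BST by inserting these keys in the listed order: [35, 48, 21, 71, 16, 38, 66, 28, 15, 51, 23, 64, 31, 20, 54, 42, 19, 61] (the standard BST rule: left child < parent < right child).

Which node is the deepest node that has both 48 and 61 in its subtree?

Insert 35: tree is empty, so 35 becomes the root.
Insert 48: 48 > 35 → go right. Place as right child of 35.
Insert 21: 21 < 35 → go left. Place as left child of 35.
Insert 71: 71 > 35 → go right; 71 > 48 → go right. Place as right child of 48.
Insert 16: 16 < 35 → go left; 16 < 21 → go left. Place as left child of 21.
Insert 38: 38 > 35 → go right; 38 < 48 → go left. Place as left child of 48.
Insert 66: 66 > 35 → go right; 66 > 48 → go right; 66 < 71 → go left. Place as left child of 71.
Insert 28: 28 < 35 → go left; 28 > 21 → go right. Place as right child of 21.
Insert 15: 15 < 35 → go left; 15 < 21 → go left; 15 < 16 → go left. Place as left child of 16.
Insert 51: 51 > 35 → go right; 51 > 48 → go right; 51 < 71 → go left; 51 < 66 → go left. Place as left child of 66.
Insert 23: 23 < 35 → go left; 23 > 21 → go right; 23 < 28 → go left. Place as left child of 28.
Insert 64: 64 > 35 → go right; 64 > 48 → go right; 64 < 71 → go left; 64 < 66 → go left; 64 > 51 → go right. Place as right child of 51.
Insert 31: 31 < 35 → go left; 31 > 21 → go right; 31 > 28 → go right. Place as right child of 28.
Insert 20: 20 < 35 → go left; 20 < 21 → go left; 20 > 16 → go right. Place as right child of 16.
Insert 54: 54 > 35 → go right; 54 > 48 → go right; 54 < 71 → go left; 54 < 66 → go left; 54 > 51 → go right; 54 < 64 → go left. Place as left child of 64.
Insert 42: 42 > 35 → go right; 42 < 48 → go left; 42 > 38 → go right. Place as right child of 38.
Insert 19: 19 < 35 → go left; 19 < 21 → go left; 19 > 16 → go right; 19 < 20 → go left. Place as left child of 20.
Insert 61: 61 > 35 → go right; 61 > 48 → go right; 61 < 71 → go left; 61 < 66 → go left; 61 > 51 → go right; 61 < 64 → go left; 61 > 54 → go right. Place as right child of 54.

Path to 48: 35 → 48
Path to 61: 35 → 48 → 71 → 66 → 51 → 64 → 54 → 61
48 lies on both paths and is an ancestor of the other node.

48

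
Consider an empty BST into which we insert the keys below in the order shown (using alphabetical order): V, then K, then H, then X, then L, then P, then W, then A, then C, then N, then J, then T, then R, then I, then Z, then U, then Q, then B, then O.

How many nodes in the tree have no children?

V: root
K: left child of V (depth 1)
H: left child of K (depth 2)
X: right child of V (depth 1)
L: right child of K (depth 2)
P: right child of L (depth 3)
W: left child of X (depth 2)
A: left child of H (depth 3)
C: right child of A (depth 4)
N: left child of P (depth 4)
J: right child of H (depth 3)
T: right child of P (depth 4)
R: left child of T (depth 5)
I: left child of J (depth 4)
Z: right child of X (depth 2)
U: right child of T (depth 5)
Q: left child of R (depth 6)
B: left child of C (depth 5)
O: right child of N (depth 5)

Leaves: B, I, O, Q, U, W, Z — 7 in total.

7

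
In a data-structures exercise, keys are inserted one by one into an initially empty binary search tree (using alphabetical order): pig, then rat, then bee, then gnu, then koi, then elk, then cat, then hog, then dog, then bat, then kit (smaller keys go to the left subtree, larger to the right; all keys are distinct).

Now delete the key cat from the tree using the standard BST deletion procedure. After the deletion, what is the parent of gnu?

Resulting structure (node: left, right):
  pig: L=bee, R=rat
  rat: L=–, R=–
  bee: L=bat, R=gnu
  gnu: L=elk, R=koi
  koi: L=hog, R=–
  elk: L=cat, R=–
  cat: L=–, R=dog
  hog: L=–, R=kit
  dog: L=–, R=–
  bat: L=–, R=–
  kit: L=–, R=–

Delete cat (at most one child — splice it out).
After deletion, gnu's parent is bee.

bee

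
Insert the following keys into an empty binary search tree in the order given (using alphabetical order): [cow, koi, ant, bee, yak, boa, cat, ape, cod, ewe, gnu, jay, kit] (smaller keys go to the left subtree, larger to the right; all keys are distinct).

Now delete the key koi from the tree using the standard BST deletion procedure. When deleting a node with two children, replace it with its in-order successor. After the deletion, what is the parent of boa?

bee

cow: root
koi: right child of cow (depth 1)
ant: left child of cow (depth 1)
bee: right child of ant (depth 2)
yak: right child of koi (depth 2)
boa: right child of bee (depth 3)
cat: right child of boa (depth 4)
ape: left child of bee (depth 3)
cod: right child of cat (depth 5)
ewe: left child of koi (depth 2)
gnu: right child of ewe (depth 3)
jay: right child of gnu (depth 4)
kit: right child of jay (depth 5)

Delete koi (two children — replace with in-order successor).
After deletion, boa's parent is bee.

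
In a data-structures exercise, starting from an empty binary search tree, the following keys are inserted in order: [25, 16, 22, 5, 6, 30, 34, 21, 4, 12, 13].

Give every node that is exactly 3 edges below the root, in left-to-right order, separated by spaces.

Insert 25: tree is empty, so 25 becomes the root.
Insert 16: 16 < 25 → go left. Place as left child of 25.
Insert 22: 22 < 25 → go left; 22 > 16 → go right. Place as right child of 16.
Insert 5: 5 < 25 → go left; 5 < 16 → go left. Place as left child of 16.
Insert 6: 6 < 25 → go left; 6 < 16 → go left; 6 > 5 → go right. Place as right child of 5.
Insert 30: 30 > 25 → go right. Place as right child of 25.
Insert 34: 34 > 25 → go right; 34 > 30 → go right. Place as right child of 30.
Insert 21: 21 < 25 → go left; 21 > 16 → go right; 21 < 22 → go left. Place as left child of 22.
Insert 4: 4 < 25 → go left; 4 < 16 → go left; 4 < 5 → go left. Place as left child of 5.
Insert 12: 12 < 25 → go left; 12 < 16 → go left; 12 > 5 → go right; 12 > 6 → go right. Place as right child of 6.
Insert 13: 13 < 25 → go left; 13 < 16 → go left; 13 > 5 → go right; 13 > 6 → go right; 13 > 12 → go right. Place as right child of 12.

4 6 21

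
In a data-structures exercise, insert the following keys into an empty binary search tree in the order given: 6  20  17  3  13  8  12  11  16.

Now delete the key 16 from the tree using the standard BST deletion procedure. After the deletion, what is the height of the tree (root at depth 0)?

6

6: root
20: right child of 6 (depth 1)
17: left child of 20 (depth 2)
3: left child of 6 (depth 1)
13: left child of 17 (depth 3)
8: left child of 13 (depth 4)
12: right child of 8 (depth 5)
11: left child of 12 (depth 6)
16: right child of 13 (depth 4)

Delete 16 (at most one child — splice it out).
After deletion, deepest node is 11 at depth 6.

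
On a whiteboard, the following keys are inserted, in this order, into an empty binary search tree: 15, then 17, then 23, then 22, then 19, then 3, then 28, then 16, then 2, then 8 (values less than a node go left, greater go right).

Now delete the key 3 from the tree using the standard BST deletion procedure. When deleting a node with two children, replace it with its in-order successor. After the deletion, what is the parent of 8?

15

Resulting structure (node: left, right):
  15: L=3, R=17
  17: L=16, R=23
  23: L=22, R=28
  22: L=19, R=–
  19: L=–, R=–
  3: L=2, R=8
  28: L=–, R=–
  16: L=–, R=–
  2: L=–, R=–
  8: L=–, R=–

Delete 3 (two children — replace with in-order successor).
After deletion, 8's parent is 15.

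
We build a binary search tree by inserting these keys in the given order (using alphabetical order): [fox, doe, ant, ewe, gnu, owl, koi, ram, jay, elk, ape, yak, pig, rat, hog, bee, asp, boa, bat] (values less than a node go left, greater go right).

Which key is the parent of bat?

asp

fox: root
doe: left child of fox (depth 1)
ant: left child of doe (depth 2)
ewe: right child of doe (depth 2)
gnu: right child of fox (depth 1)
owl: right child of gnu (depth 2)
koi: left child of owl (depth 3)
ram: right child of owl (depth 3)
jay: left child of koi (depth 4)
elk: left child of ewe (depth 3)
ape: right child of ant (depth 3)
yak: right child of ram (depth 4)
pig: left child of ram (depth 4)
rat: left child of yak (depth 5)
hog: left child of jay (depth 5)
bee: right child of ape (depth 4)
asp: left child of bee (depth 5)
boa: right child of bee (depth 5)
bat: right child of asp (depth 6)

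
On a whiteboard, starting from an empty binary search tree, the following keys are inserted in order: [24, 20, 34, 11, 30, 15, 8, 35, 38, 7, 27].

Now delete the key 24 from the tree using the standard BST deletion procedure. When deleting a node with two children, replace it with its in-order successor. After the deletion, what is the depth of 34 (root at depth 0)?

1

Insert 24: tree is empty, so 24 becomes the root.
Insert 20: 20 < 24 → go left. Place as left child of 24.
Insert 34: 34 > 24 → go right. Place as right child of 24.
Insert 11: 11 < 24 → go left; 11 < 20 → go left. Place as left child of 20.
Insert 30: 30 > 24 → go right; 30 < 34 → go left. Place as left child of 34.
Insert 15: 15 < 24 → go left; 15 < 20 → go left; 15 > 11 → go right. Place as right child of 11.
Insert 8: 8 < 24 → go left; 8 < 20 → go left; 8 < 11 → go left. Place as left child of 11.
Insert 35: 35 > 24 → go right; 35 > 34 → go right. Place as right child of 34.
Insert 38: 38 > 24 → go right; 38 > 34 → go right; 38 > 35 → go right. Place as right child of 35.
Insert 7: 7 < 24 → go left; 7 < 20 → go left; 7 < 11 → go left; 7 < 8 → go left. Place as left child of 8.
Insert 27: 27 > 24 → go right; 27 < 34 → go left; 27 < 30 → go left. Place as left child of 30.

Delete 24 (two children — replace with in-order successor).
After deletion, path to 34: 27 → 34.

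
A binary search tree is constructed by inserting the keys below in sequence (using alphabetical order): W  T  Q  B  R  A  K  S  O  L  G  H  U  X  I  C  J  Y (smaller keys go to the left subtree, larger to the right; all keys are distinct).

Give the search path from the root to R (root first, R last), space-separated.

W T Q R

W: root
T: left child of W (depth 1)
Q: left child of T (depth 2)
B: left child of Q (depth 3)
R: right child of Q (depth 3)
A: left child of B (depth 4)
K: right child of B (depth 4)
S: right child of R (depth 4)
O: right child of K (depth 5)
L: left child of O (depth 6)
G: left child of K (depth 5)
H: right child of G (depth 6)
U: right child of T (depth 2)
X: right child of W (depth 1)
I: right child of H (depth 7)
C: left child of G (depth 6)
J: right child of I (depth 8)
Y: right child of X (depth 2)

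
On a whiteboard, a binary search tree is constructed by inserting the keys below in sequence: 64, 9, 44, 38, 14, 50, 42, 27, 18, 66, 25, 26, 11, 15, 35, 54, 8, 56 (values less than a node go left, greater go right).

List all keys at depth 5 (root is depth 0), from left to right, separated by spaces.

11 27 56

Resulting structure (node: left, right):
  64: L=9, R=66
  9: L=8, R=44
  44: L=38, R=50
  38: L=14, R=42
  14: L=11, R=27
  50: L=–, R=54
  42: L=–, R=–
  27: L=18, R=35
  18: L=15, R=25
  66: L=–, R=–
  25: L=–, R=26
  26: L=–, R=–
  11: L=–, R=–
  15: L=–, R=–
  35: L=–, R=–
  54: L=–, R=56
  8: L=–, R=–
  56: L=–, R=–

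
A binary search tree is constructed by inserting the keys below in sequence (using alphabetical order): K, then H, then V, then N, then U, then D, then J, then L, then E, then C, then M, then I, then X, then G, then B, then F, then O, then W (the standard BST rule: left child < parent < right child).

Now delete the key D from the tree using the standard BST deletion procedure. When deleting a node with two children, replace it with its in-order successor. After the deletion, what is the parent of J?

H

K: root
H: left child of K (depth 1)
V: right child of K (depth 1)
N: left child of V (depth 2)
U: right child of N (depth 3)
D: left child of H (depth 2)
J: right child of H (depth 2)
L: left child of N (depth 3)
E: right child of D (depth 3)
C: left child of D (depth 3)
M: right child of L (depth 4)
I: left child of J (depth 3)
X: right child of V (depth 2)
G: right child of E (depth 4)
B: left child of C (depth 4)
F: left child of G (depth 5)
O: left child of U (depth 4)
W: left child of X (depth 3)

Delete D (two children — replace with in-order successor).
After deletion, J's parent is H.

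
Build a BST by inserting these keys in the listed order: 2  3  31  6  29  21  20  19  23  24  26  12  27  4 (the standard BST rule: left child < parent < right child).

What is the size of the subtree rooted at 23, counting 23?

Insert 2: tree is empty, so 2 becomes the root.
Insert 3: 3 > 2 → go right. Place as right child of 2.
Insert 31: 31 > 2 → go right; 31 > 3 → go right. Place as right child of 3.
Insert 6: 6 > 2 → go right; 6 > 3 → go right; 6 < 31 → go left. Place as left child of 31.
Insert 29: 29 > 2 → go right; 29 > 3 → go right; 29 < 31 → go left; 29 > 6 → go right. Place as right child of 6.
Insert 21: 21 > 2 → go right; 21 > 3 → go right; 21 < 31 → go left; 21 > 6 → go right; 21 < 29 → go left. Place as left child of 29.
Insert 20: 20 > 2 → go right; 20 > 3 → go right; 20 < 31 → go left; 20 > 6 → go right; 20 < 29 → go left; 20 < 21 → go left. Place as left child of 21.
Insert 19: 19 > 2 → go right; 19 > 3 → go right; 19 < 31 → go left; 19 > 6 → go right; 19 < 29 → go left; 19 < 21 → go left; 19 < 20 → go left. Place as left child of 20.
Insert 23: 23 > 2 → go right; 23 > 3 → go right; 23 < 31 → go left; 23 > 6 → go right; 23 < 29 → go left; 23 > 21 → go right. Place as right child of 21.
Insert 24: 24 > 2 → go right; 24 > 3 → go right; 24 < 31 → go left; 24 > 6 → go right; 24 < 29 → go left; 24 > 21 → go right; 24 > 23 → go right. Place as right child of 23.
Insert 26: 26 > 2 → go right; 26 > 3 → go right; 26 < 31 → go left; 26 > 6 → go right; 26 < 29 → go left; 26 > 21 → go right; 26 > 23 → go right; 26 > 24 → go right. Place as right child of 24.
Insert 12: 12 > 2 → go right; 12 > 3 → go right; 12 < 31 → go left; 12 > 6 → go right; 12 < 29 → go left; 12 < 21 → go left; 12 < 20 → go left; 12 < 19 → go left. Place as left child of 19.
Insert 27: 27 > 2 → go right; 27 > 3 → go right; 27 < 31 → go left; 27 > 6 → go right; 27 < 29 → go left; 27 > 21 → go right; 27 > 23 → go right; 27 > 24 → go right; 27 > 26 → go right. Place as right child of 26.
Insert 4: 4 > 2 → go right; 4 > 3 → go right; 4 < 31 → go left; 4 < 6 → go left. Place as left child of 6.

Subtree rooted at 23 contains: 23, 24, 26, 27 — 4 nodes.

4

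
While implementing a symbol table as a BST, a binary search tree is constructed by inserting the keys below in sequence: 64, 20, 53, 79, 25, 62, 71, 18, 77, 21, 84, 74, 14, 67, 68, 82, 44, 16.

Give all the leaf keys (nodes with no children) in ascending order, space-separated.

64: root
20: left child of 64 (depth 1)
53: right child of 20 (depth 2)
79: right child of 64 (depth 1)
25: left child of 53 (depth 3)
62: right child of 53 (depth 3)
71: left child of 79 (depth 2)
18: left child of 20 (depth 2)
77: right child of 71 (depth 3)
21: left child of 25 (depth 4)
84: right child of 79 (depth 2)
74: left child of 77 (depth 4)
14: left child of 18 (depth 3)
67: left child of 71 (depth 3)
68: right child of 67 (depth 4)
82: left child of 84 (depth 3)
44: right child of 25 (depth 4)
16: right child of 14 (depth 4)

16 21 44 62 68 74 82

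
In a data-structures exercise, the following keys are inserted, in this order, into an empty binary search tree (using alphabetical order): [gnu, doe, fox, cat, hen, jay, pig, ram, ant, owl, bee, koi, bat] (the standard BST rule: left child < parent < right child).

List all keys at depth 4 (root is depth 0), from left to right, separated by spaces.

bee owl ram

Insert gnu: tree is empty, so gnu becomes the root.
Insert doe: doe < gnu → go left. Place as left child of gnu.
Insert fox: fox < gnu → go left; fox > doe → go right. Place as right child of doe.
Insert cat: cat < gnu → go left; cat < doe → go left. Place as left child of doe.
Insert hen: hen > gnu → go right. Place as right child of gnu.
Insert jay: jay > gnu → go right; jay > hen → go right. Place as right child of hen.
Insert pig: pig > gnu → go right; pig > hen → go right; pig > jay → go right. Place as right child of jay.
Insert ram: ram > gnu → go right; ram > hen → go right; ram > jay → go right; ram > pig → go right. Place as right child of pig.
Insert ant: ant < gnu → go left; ant < doe → go left; ant < cat → go left. Place as left child of cat.
Insert owl: owl > gnu → go right; owl > hen → go right; owl > jay → go right; owl < pig → go left. Place as left child of pig.
Insert bee: bee < gnu → go left; bee < doe → go left; bee < cat → go left; bee > ant → go right. Place as right child of ant.
Insert koi: koi > gnu → go right; koi > hen → go right; koi > jay → go right; koi < pig → go left; koi < owl → go left. Place as left child of owl.
Insert bat: bat < gnu → go left; bat < doe → go left; bat < cat → go left; bat > ant → go right; bat < bee → go left. Place as left child of bee.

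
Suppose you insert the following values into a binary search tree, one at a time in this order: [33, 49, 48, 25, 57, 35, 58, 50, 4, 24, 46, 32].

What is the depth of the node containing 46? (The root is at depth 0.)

33: root
49: right child of 33 (depth 1)
48: left child of 49 (depth 2)
25: left child of 33 (depth 1)
57: right child of 49 (depth 2)
35: left child of 48 (depth 3)
58: right child of 57 (depth 3)
50: left child of 57 (depth 3)
4: left child of 25 (depth 2)
24: right child of 4 (depth 3)
46: right child of 35 (depth 4)
32: right child of 25 (depth 2)

Path to 46: 33 → 49 → 48 → 35 → 46, which is 4 edges.

4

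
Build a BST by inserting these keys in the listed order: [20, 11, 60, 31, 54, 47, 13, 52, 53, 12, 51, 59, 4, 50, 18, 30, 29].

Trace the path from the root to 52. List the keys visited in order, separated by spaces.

Insert 20: tree is empty, so 20 becomes the root.
Insert 11: 11 < 20 → go left. Place as left child of 20.
Insert 60: 60 > 20 → go right. Place as right child of 20.
Insert 31: 31 > 20 → go right; 31 < 60 → go left. Place as left child of 60.
Insert 54: 54 > 20 → go right; 54 < 60 → go left; 54 > 31 → go right. Place as right child of 31.
Insert 47: 47 > 20 → go right; 47 < 60 → go left; 47 > 31 → go right; 47 < 54 → go left. Place as left child of 54.
Insert 13: 13 < 20 → go left; 13 > 11 → go right. Place as right child of 11.
Insert 52: 52 > 20 → go right; 52 < 60 → go left; 52 > 31 → go right; 52 < 54 → go left; 52 > 47 → go right. Place as right child of 47.
Insert 53: 53 > 20 → go right; 53 < 60 → go left; 53 > 31 → go right; 53 < 54 → go left; 53 > 47 → go right; 53 > 52 → go right. Place as right child of 52.
Insert 12: 12 < 20 → go left; 12 > 11 → go right; 12 < 13 → go left. Place as left child of 13.
Insert 51: 51 > 20 → go right; 51 < 60 → go left; 51 > 31 → go right; 51 < 54 → go left; 51 > 47 → go right; 51 < 52 → go left. Place as left child of 52.
Insert 59: 59 > 20 → go right; 59 < 60 → go left; 59 > 31 → go right; 59 > 54 → go right. Place as right child of 54.
Insert 4: 4 < 20 → go left; 4 < 11 → go left. Place as left child of 11.
Insert 50: 50 > 20 → go right; 50 < 60 → go left; 50 > 31 → go right; 50 < 54 → go left; 50 > 47 → go right; 50 < 52 → go left; 50 < 51 → go left. Place as left child of 51.
Insert 18: 18 < 20 → go left; 18 > 11 → go right; 18 > 13 → go right. Place as right child of 13.
Insert 30: 30 > 20 → go right; 30 < 60 → go left; 30 < 31 → go left. Place as left child of 31.
Insert 29: 29 > 20 → go right; 29 < 60 → go left; 29 < 31 → go left; 29 < 30 → go left. Place as left child of 30.

20 60 31 54 47 52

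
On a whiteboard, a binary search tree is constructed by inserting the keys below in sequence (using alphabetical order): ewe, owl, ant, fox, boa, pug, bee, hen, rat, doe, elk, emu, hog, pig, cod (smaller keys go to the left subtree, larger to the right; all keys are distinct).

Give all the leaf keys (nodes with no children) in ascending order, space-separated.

bee cod emu hog pig rat

Insert ewe: tree is empty, so ewe becomes the root.
Insert owl: owl > ewe → go right. Place as right child of ewe.
Insert ant: ant < ewe → go left. Place as left child of ewe.
Insert fox: fox > ewe → go right; fox < owl → go left. Place as left child of owl.
Insert boa: boa < ewe → go left; boa > ant → go right. Place as right child of ant.
Insert pug: pug > ewe → go right; pug > owl → go right. Place as right child of owl.
Insert bee: bee < ewe → go left; bee > ant → go right; bee < boa → go left. Place as left child of boa.
Insert hen: hen > ewe → go right; hen < owl → go left; hen > fox → go right. Place as right child of fox.
Insert rat: rat > ewe → go right; rat > owl → go right; rat > pug → go right. Place as right child of pug.
Insert doe: doe < ewe → go left; doe > ant → go right; doe > boa → go right. Place as right child of boa.
Insert elk: elk < ewe → go left; elk > ant → go right; elk > boa → go right; elk > doe → go right. Place as right child of doe.
Insert emu: emu < ewe → go left; emu > ant → go right; emu > boa → go right; emu > doe → go right; emu > elk → go right. Place as right child of elk.
Insert hog: hog > ewe → go right; hog < owl → go left; hog > fox → go right; hog > hen → go right. Place as right child of hen.
Insert pig: pig > ewe → go right; pig > owl → go right; pig < pug → go left. Place as left child of pug.
Insert cod: cod < ewe → go left; cod > ant → go right; cod > boa → go right; cod < doe → go left. Place as left child of doe.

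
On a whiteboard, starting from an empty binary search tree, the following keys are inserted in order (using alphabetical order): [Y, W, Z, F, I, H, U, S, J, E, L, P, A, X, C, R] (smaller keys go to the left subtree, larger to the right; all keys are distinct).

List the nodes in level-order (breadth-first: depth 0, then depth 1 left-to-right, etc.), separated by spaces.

Y: root
W: left child of Y (depth 1)
Z: right child of Y (depth 1)
F: left child of W (depth 2)
I: right child of F (depth 3)
H: left child of I (depth 4)
U: right child of I (depth 4)
S: left child of U (depth 5)
J: left child of S (depth 6)
E: left child of F (depth 3)
L: right child of J (depth 7)
P: right child of L (depth 8)
A: left child of E (depth 4)
X: right child of W (depth 2)
C: right child of A (depth 5)
R: right child of P (depth 9)

Y W Z F X E I A H U C S J L P R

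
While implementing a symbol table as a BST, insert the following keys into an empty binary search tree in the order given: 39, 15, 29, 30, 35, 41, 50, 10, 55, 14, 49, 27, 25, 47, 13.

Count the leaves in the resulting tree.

Insert 39: tree is empty, so 39 becomes the root.
Insert 15: 15 < 39 → go left. Place as left child of 39.
Insert 29: 29 < 39 → go left; 29 > 15 → go right. Place as right child of 15.
Insert 30: 30 < 39 → go left; 30 > 15 → go right; 30 > 29 → go right. Place as right child of 29.
Insert 35: 35 < 39 → go left; 35 > 15 → go right; 35 > 29 → go right; 35 > 30 → go right. Place as right child of 30.
Insert 41: 41 > 39 → go right. Place as right child of 39.
Insert 50: 50 > 39 → go right; 50 > 41 → go right. Place as right child of 41.
Insert 10: 10 < 39 → go left; 10 < 15 → go left. Place as left child of 15.
Insert 55: 55 > 39 → go right; 55 > 41 → go right; 55 > 50 → go right. Place as right child of 50.
Insert 14: 14 < 39 → go left; 14 < 15 → go left; 14 > 10 → go right. Place as right child of 10.
Insert 49: 49 > 39 → go right; 49 > 41 → go right; 49 < 50 → go left. Place as left child of 50.
Insert 27: 27 < 39 → go left; 27 > 15 → go right; 27 < 29 → go left. Place as left child of 29.
Insert 25: 25 < 39 → go left; 25 > 15 → go right; 25 < 29 → go left; 25 < 27 → go left. Place as left child of 27.
Insert 47: 47 > 39 → go right; 47 > 41 → go right; 47 < 50 → go left; 47 < 49 → go left. Place as left child of 49.
Insert 13: 13 < 39 → go left; 13 < 15 → go left; 13 > 10 → go right; 13 < 14 → go left. Place as left child of 14.

Leaves: 13, 25, 35, 47, 55 — 5 in total.

5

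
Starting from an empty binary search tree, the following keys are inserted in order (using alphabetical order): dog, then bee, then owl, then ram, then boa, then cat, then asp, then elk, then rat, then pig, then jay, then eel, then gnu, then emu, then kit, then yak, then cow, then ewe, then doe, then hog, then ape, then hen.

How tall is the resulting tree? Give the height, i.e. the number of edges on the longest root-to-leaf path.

6

Insert dog: tree is empty, so dog becomes the root.
Insert bee: bee < dog → go left. Place as left child of dog.
Insert owl: owl > dog → go right. Place as right child of dog.
Insert ram: ram > dog → go right; ram > owl → go right. Place as right child of owl.
Insert boa: boa < dog → go left; boa > bee → go right. Place as right child of bee.
Insert cat: cat < dog → go left; cat > bee → go right; cat > boa → go right. Place as right child of boa.
Insert asp: asp < dog → go left; asp < bee → go left. Place as left child of bee.
Insert elk: elk > dog → go right; elk < owl → go left. Place as left child of owl.
Insert rat: rat > dog → go right; rat > owl → go right; rat > ram → go right. Place as right child of ram.
Insert pig: pig > dog → go right; pig > owl → go right; pig < ram → go left. Place as left child of ram.
Insert jay: jay > dog → go right; jay < owl → go left; jay > elk → go right. Place as right child of elk.
Insert eel: eel > dog → go right; eel < owl → go left; eel < elk → go left. Place as left child of elk.
Insert gnu: gnu > dog → go right; gnu < owl → go left; gnu > elk → go right; gnu < jay → go left. Place as left child of jay.
Insert emu: emu > dog → go right; emu < owl → go left; emu > elk → go right; emu < jay → go left; emu < gnu → go left. Place as left child of gnu.
Insert kit: kit > dog → go right; kit < owl → go left; kit > elk → go right; kit > jay → go right. Place as right child of jay.
Insert yak: yak > dog → go right; yak > owl → go right; yak > ram → go right; yak > rat → go right. Place as right child of rat.
Insert cow: cow < dog → go left; cow > bee → go right; cow > boa → go right; cow > cat → go right. Place as right child of cat.
Insert ewe: ewe > dog → go right; ewe < owl → go left; ewe > elk → go right; ewe < jay → go left; ewe < gnu → go left; ewe > emu → go right. Place as right child of emu.
Insert doe: doe < dog → go left; doe > bee → go right; doe > boa → go right; doe > cat → go right; doe > cow → go right. Place as right child of cow.
Insert hog: hog > dog → go right; hog < owl → go left; hog > elk → go right; hog < jay → go left; hog > gnu → go right. Place as right child of gnu.
Insert ape: ape < dog → go left; ape < bee → go left; ape < asp → go left. Place as left child of asp.
Insert hen: hen > dog → go right; hen < owl → go left; hen > elk → go right; hen < jay → go left; hen > gnu → go right; hen < hog → go left. Place as left child of hog.

The deepest node is ewe at depth 6.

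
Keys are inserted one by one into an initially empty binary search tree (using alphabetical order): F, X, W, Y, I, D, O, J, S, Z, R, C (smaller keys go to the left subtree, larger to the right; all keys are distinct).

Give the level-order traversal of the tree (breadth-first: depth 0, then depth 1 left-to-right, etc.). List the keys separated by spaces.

Resulting structure (node: left, right):
  F: L=D, R=X
  X: L=W, R=Y
  W: L=I, R=–
  Y: L=–, R=Z
  I: L=–, R=O
  D: L=C, R=–
  O: L=J, R=S
  J: L=–, R=–
  S: L=R, R=–
  Z: L=–, R=–
  R: L=–, R=–
  C: L=–, R=–

F D X C W Y I Z O J S R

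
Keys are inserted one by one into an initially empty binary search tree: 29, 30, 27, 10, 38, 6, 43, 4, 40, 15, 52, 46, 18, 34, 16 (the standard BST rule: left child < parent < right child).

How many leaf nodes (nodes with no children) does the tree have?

5

Insert 29: tree is empty, so 29 becomes the root.
Insert 30: 30 > 29 → go right. Place as right child of 29.
Insert 27: 27 < 29 → go left. Place as left child of 29.
Insert 10: 10 < 29 → go left; 10 < 27 → go left. Place as left child of 27.
Insert 38: 38 > 29 → go right; 38 > 30 → go right. Place as right child of 30.
Insert 6: 6 < 29 → go left; 6 < 27 → go left; 6 < 10 → go left. Place as left child of 10.
Insert 43: 43 > 29 → go right; 43 > 30 → go right; 43 > 38 → go right. Place as right child of 38.
Insert 4: 4 < 29 → go left; 4 < 27 → go left; 4 < 10 → go left; 4 < 6 → go left. Place as left child of 6.
Insert 40: 40 > 29 → go right; 40 > 30 → go right; 40 > 38 → go right; 40 < 43 → go left. Place as left child of 43.
Insert 15: 15 < 29 → go left; 15 < 27 → go left; 15 > 10 → go right. Place as right child of 10.
Insert 52: 52 > 29 → go right; 52 > 30 → go right; 52 > 38 → go right; 52 > 43 → go right. Place as right child of 43.
Insert 46: 46 > 29 → go right; 46 > 30 → go right; 46 > 38 → go right; 46 > 43 → go right; 46 < 52 → go left. Place as left child of 52.
Insert 18: 18 < 29 → go left; 18 < 27 → go left; 18 > 10 → go right; 18 > 15 → go right. Place as right child of 15.
Insert 34: 34 > 29 → go right; 34 > 30 → go right; 34 < 38 → go left. Place as left child of 38.
Insert 16: 16 < 29 → go left; 16 < 27 → go left; 16 > 10 → go right; 16 > 15 → go right; 16 < 18 → go left. Place as left child of 18.

Leaves: 4, 16, 34, 40, 46 — 5 in total.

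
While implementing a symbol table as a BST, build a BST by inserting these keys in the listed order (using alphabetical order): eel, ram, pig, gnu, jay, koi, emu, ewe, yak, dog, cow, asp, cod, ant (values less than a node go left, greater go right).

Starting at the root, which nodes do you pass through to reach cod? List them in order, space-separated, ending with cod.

eel dog cow asp cod

Resulting structure (node: left, right):
  eel: L=dog, R=ram
  ram: L=pig, R=yak
  pig: L=gnu, R=–
  gnu: L=emu, R=jay
  jay: L=–, R=koi
  koi: L=–, R=–
  emu: L=–, R=ewe
  ewe: L=–, R=–
  yak: L=–, R=–
  dog: L=cow, R=–
  cow: L=asp, R=–
  asp: L=ant, R=cod
  cod: L=–, R=–
  ant: L=–, R=–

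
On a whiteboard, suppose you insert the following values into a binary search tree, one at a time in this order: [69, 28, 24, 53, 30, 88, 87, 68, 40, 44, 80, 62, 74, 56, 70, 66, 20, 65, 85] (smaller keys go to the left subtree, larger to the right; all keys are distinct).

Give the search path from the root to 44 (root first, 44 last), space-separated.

69 28 53 30 40 44

69: root
28: left child of 69 (depth 1)
24: left child of 28 (depth 2)
53: right child of 28 (depth 2)
30: left child of 53 (depth 3)
88: right child of 69 (depth 1)
87: left child of 88 (depth 2)
68: right child of 53 (depth 3)
40: right child of 30 (depth 4)
44: right child of 40 (depth 5)
80: left child of 87 (depth 3)
62: left child of 68 (depth 4)
74: left child of 80 (depth 4)
56: left child of 62 (depth 5)
70: left child of 74 (depth 5)
66: right child of 62 (depth 5)
20: left child of 24 (depth 3)
65: left child of 66 (depth 6)
85: right child of 80 (depth 4)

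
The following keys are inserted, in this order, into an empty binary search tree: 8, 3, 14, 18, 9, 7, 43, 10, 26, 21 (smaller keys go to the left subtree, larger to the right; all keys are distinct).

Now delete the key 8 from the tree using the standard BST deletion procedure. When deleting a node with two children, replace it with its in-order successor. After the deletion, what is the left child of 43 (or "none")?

Insert 8: tree is empty, so 8 becomes the root.
Insert 3: 3 < 8 → go left. Place as left child of 8.
Insert 14: 14 > 8 → go right. Place as right child of 8.
Insert 18: 18 > 8 → go right; 18 > 14 → go right. Place as right child of 14.
Insert 9: 9 > 8 → go right; 9 < 14 → go left. Place as left child of 14.
Insert 7: 7 < 8 → go left; 7 > 3 → go right. Place as right child of 3.
Insert 43: 43 > 8 → go right; 43 > 14 → go right; 43 > 18 → go right. Place as right child of 18.
Insert 10: 10 > 8 → go right; 10 < 14 → go left; 10 > 9 → go right. Place as right child of 9.
Insert 26: 26 > 8 → go right; 26 > 14 → go right; 26 > 18 → go right; 26 < 43 → go left. Place as left child of 43.
Insert 21: 21 > 8 → go right; 21 > 14 → go right; 21 > 18 → go right; 21 < 43 → go left; 21 < 26 → go left. Place as left child of 26.

Delete 8 (two children — replace with in-order successor).
After deletion, 43's left child: 26.

26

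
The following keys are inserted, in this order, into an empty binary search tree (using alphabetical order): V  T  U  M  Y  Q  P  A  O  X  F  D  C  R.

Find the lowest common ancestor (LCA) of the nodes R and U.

Resulting structure (node: left, right):
  V: L=T, R=Y
  T: L=M, R=U
  U: L=–, R=–
  M: L=A, R=Q
  Y: L=X, R=–
  Q: L=P, R=R
  P: L=O, R=–
  A: L=–, R=F
  O: L=–, R=–
  X: L=–, R=–
  F: L=D, R=–
  D: L=C, R=–
  C: L=–, R=–
  R: L=–, R=–

Path to R: V → T → M → Q → R
Path to U: V → T → U
The paths share a prefix ending at T, then split left and right.

T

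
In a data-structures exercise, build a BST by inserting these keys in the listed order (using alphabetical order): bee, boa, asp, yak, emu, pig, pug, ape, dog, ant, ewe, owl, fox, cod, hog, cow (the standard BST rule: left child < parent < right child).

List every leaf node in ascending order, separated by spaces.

ant cow hog pug

Insert bee: tree is empty, so bee becomes the root.
Insert boa: boa > bee → go right. Place as right child of bee.
Insert asp: asp < bee → go left. Place as left child of bee.
Insert yak: yak > bee → go right; yak > boa → go right. Place as right child of boa.
Insert emu: emu > bee → go right; emu > boa → go right; emu < yak → go left. Place as left child of yak.
Insert pig: pig > bee → go right; pig > boa → go right; pig < yak → go left; pig > emu → go right. Place as right child of emu.
Insert pug: pug > bee → go right; pug > boa → go right; pug < yak → go left; pug > emu → go right; pug > pig → go right. Place as right child of pig.
Insert ape: ape < bee → go left; ape < asp → go left. Place as left child of asp.
Insert dog: dog > bee → go right; dog > boa → go right; dog < yak → go left; dog < emu → go left. Place as left child of emu.
Insert ant: ant < bee → go left; ant < asp → go left; ant < ape → go left. Place as left child of ape.
Insert ewe: ewe > bee → go right; ewe > boa → go right; ewe < yak → go left; ewe > emu → go right; ewe < pig → go left. Place as left child of pig.
Insert owl: owl > bee → go right; owl > boa → go right; owl < yak → go left; owl > emu → go right; owl < pig → go left; owl > ewe → go right. Place as right child of ewe.
Insert fox: fox > bee → go right; fox > boa → go right; fox < yak → go left; fox > emu → go right; fox < pig → go left; fox > ewe → go right; fox < owl → go left. Place as left child of owl.
Insert cod: cod > bee → go right; cod > boa → go right; cod < yak → go left; cod < emu → go left; cod < dog → go left. Place as left child of dog.
Insert hog: hog > bee → go right; hog > boa → go right; hog < yak → go left; hog > emu → go right; hog < pig → go left; hog > ewe → go right; hog < owl → go left; hog > fox → go right. Place as right child of fox.
Insert cow: cow > bee → go right; cow > boa → go right; cow < yak → go left; cow < emu → go left; cow < dog → go left; cow > cod → go right. Place as right child of cod.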